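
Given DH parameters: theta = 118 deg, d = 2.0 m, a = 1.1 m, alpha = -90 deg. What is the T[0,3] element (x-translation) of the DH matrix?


T[0,3] = a * cos(theta)
= 1.1 * cos(118 deg)
= 1.1 * -0.4695
= -0.5164


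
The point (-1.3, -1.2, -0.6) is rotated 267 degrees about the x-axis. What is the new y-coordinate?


Rotation about x-axis: y' = y*cos(theta) - z*sin(theta)
= -1.2 * -0.0523 - -0.6 * -0.9986
= -0.5364


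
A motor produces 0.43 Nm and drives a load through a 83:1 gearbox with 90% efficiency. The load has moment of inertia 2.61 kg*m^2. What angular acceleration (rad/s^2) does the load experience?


tau_out = tau_motor * N * eta
= 0.43 * 83 * 0.9 = 32.121 Nm
alpha = tau_out / I = 32.121 / 2.61
= 12.3069 rad/s^2


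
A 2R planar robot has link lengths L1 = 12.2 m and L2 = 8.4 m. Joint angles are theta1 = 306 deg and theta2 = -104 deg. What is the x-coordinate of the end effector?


Convert angles to radians: theta1 = 5.3407, theta2 = -1.8151
x = L1*cos(theta1) + L2*cos(theta1+theta2)
x = 7.171 + -7.7883
x = -0.6174


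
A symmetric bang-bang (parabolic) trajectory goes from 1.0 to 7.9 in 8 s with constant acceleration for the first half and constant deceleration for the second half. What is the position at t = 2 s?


Symmetric rest-to-rest: each phase covers (pf-p0)/2 in time T/2. 0.5*a*(T/2)^2 = (pf-p0)/2 => a = 4*(pf-p0)/T^2
a = 4*(7.9-1.0)/8^2 = 0.4313
t = 2 is in the acceleration phase (t <= T/2).
p = p0 + 0.5*a*t^2 = 1.0 + 0.5*0.4313*2^2
= 1.8625


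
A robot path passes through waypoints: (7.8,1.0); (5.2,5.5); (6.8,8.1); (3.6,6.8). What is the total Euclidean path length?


Segment lengths:
  seg1 = sqrt((-2.6)^2 + (4.5)^2) = 5.1971
  seg2 = sqrt((1.6)^2 + (2.6)^2) = 3.0529
  seg3 = sqrt((-3.2)^2 + (-1.3)^2) = 3.454
Total = 11.704


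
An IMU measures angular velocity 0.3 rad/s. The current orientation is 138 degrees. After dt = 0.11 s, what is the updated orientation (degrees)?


delta_theta = w * dt = 0.3 * 0.11 = 0.033 rad
= 1.8908 deg
theta_new = 138 + 1.8908 = 139.8908 deg


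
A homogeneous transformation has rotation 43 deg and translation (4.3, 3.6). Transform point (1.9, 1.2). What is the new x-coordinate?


x' = cos(theta)*px - sin(theta)*py + tx
= 0.7314*1.9 - 0.682*1.2 + 4.3
= 4.8712


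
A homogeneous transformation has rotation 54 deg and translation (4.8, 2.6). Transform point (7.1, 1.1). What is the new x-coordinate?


x' = cos(theta)*px - sin(theta)*py + tx
= 0.5878*7.1 - 0.809*1.1 + 4.8
= 8.0834


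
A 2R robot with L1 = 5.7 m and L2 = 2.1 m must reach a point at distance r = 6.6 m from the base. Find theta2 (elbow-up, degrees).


cos(theta2) = (r^2 - L1^2 - L2^2) / (2*L1*L2)
cos(theta2) = (43.56 - 32.49 - 4.41) / 23.94
cos(theta2) = 0.278195
theta2 = 73.8475 degrees


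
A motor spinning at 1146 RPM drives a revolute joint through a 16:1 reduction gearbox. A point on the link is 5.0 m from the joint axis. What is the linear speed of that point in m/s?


omega_motor = 1146 * 2*pi/60 = 120.0088 rad/s
omega_joint = omega_motor / 16 = 7.5006 rad/s
v = omega_joint * r = 7.5006 * 5.0
= 37.5028 m/s


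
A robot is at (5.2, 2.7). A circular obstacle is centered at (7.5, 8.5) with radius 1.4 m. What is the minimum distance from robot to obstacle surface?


center_dist = sqrt((5.2-7.5)^2 + (2.7-8.5)^2)
= sqrt(5.29 + 33.64)
= 6.2394
min_dist = center_dist - radius = 6.2394 - 1.4 = 4.8394 m


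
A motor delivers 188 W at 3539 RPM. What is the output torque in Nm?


omega = 3539 * 2*pi/60 = 370.6032 rad/s
tau = P / omega = 188 / 370.6032
= 0.5073 Nm


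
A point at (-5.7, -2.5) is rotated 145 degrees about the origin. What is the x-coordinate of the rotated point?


x' = x*cos(theta) - y*sin(theta)
cos(145 deg) = -0.8192, sin(145 deg) = 0.5736
x' = -5.7 * -0.8192 - -2.5 * 0.5736
= 4.6692 - -1.4339
= 6.1031


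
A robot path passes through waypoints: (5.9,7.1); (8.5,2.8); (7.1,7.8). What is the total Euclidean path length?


Segment lengths:
  seg1 = sqrt((2.6)^2 + (-4.3)^2) = 5.0249
  seg2 = sqrt((-1.4)^2 + (5.0)^2) = 5.1923
Total = 10.2172


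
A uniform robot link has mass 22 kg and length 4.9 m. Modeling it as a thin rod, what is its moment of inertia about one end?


I = (1/3) * m * L^2
= (1/3) * 22 * 4.9^2
= 0.333333 * 22 * 24.01
= 176.0733 kg*m^2


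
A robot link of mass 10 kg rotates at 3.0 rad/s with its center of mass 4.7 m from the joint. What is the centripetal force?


F = m * omega^2 * r
= 10 * 3.0^2 * 4.7
= 10 * 9.0 * 4.7
= 423.0 N


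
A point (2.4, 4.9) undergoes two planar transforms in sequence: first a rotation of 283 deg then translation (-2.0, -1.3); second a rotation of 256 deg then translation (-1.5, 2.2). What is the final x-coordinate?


After transform 1:
x1 = cos(283)*2.4 - sin(283)*4.9 + -2.0 = 3.3143
y1 = sin(283)*2.4 + cos(283)*4.9 + -1.3 = -2.5362
After transform 2:
x2 = cos(256)*3.3143 - sin(256)*-2.5362 + -1.5
= -4.7627


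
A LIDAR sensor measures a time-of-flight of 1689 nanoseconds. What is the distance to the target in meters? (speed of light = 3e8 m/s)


tof = 1689 ns = 1.689e-06 s
dist = c * tof / 2
= 3e8 * 1.689e-06 / 2
= 253.35 m


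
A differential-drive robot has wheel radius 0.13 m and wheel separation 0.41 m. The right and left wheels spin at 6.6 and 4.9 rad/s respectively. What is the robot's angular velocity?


vR = r*wR = 0.13*6.6 = 0.858 m/s
vL = r*wL = 0.13*4.9 = 0.637 m/s
v = (vR+vL)/2 = 0.7475 m/s
omega = (vR-vL)/L = 0.539 rad/s
angular velocity = 0.539 rad/s


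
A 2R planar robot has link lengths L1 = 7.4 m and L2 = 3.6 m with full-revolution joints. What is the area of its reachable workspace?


r_max = L1 + L2 = 11.0 m
r_min = |L1 - L2| = 3.8 m
Area = pi*(r_max^2 - r_min^2)
= pi*(121.0 - 14.44)
= pi * 106.56
= 334.7681 m^2


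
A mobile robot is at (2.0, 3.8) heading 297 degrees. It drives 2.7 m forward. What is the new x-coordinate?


x_new = x0 + d*cos(theta)
= 2.0 + 2.7*cos(297)
= 2.0 + 1.2258
= 3.2258


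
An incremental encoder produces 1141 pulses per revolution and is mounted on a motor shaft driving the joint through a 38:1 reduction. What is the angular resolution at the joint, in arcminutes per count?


counts per rev = 1141
effective counts at joint = 1141 * 38 = 43358
resolution = 360*60 / 43358
= 0.4982 arcmin/count


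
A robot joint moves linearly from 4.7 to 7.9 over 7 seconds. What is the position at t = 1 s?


s = t/T = 1/7 = 0.1429
p(t) = p0 + (pf-p0)*s
= 4.7 + (7.9 - 4.7) * 0.1429
= 5.1571


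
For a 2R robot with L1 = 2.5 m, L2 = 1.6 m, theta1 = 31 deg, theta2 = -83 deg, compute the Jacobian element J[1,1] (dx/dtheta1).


J[1,1] = -L1*sin(t1) - L2*sin(t1+t2)
= -2.5*sin(31) - 1.6*sin(-52)
= -0.0268


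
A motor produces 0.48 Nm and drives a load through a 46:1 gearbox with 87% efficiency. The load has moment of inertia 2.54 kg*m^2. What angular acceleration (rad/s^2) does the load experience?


tau_out = tau_motor * N * eta
= 0.48 * 46 * 0.87 = 19.2096 Nm
alpha = tau_out / I = 19.2096 / 2.54
= 7.5628 rad/s^2


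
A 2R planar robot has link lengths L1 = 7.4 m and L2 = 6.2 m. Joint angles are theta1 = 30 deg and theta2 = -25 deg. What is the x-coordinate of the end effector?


Convert angles to radians: theta1 = 0.5236, theta2 = -0.4363
x = L1*cos(theta1) + L2*cos(theta1+theta2)
x = 6.4086 + 6.1764
x = 12.585


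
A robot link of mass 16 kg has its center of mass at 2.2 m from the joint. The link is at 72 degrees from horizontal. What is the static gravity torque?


tau = m*g*L*cos(angle)
= 16 * 9.81 * 2.2 * cos(72 deg)
= 16 * 9.81 * 2.2 * 0.309
= 106.7073 Nm


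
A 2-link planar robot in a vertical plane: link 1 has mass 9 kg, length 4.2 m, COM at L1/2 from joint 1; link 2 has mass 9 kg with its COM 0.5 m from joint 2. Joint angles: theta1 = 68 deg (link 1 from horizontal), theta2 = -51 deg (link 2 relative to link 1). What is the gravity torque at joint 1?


Horizontal distance from joint 1 to link-1 COM:
  x_c1 = (L1/2)*cos(t1) = 2.1 * 0.3746 = 0.7867 m
Horizontal distance from joint 1 to link-2 COM:
  x_c2 = L1*cos(t1) + Lc2*cos(t1+t2)
       = 4.2*0.3746 + 0.5*0.9563 = 2.0515 m
tau1 = m1*g*x_c1 + m2*g*x_c2
     = 9*9.81*0.7867 + 9*9.81*2.0515
     = 69.4554 + 181.1269
     = 250.5824 Nm


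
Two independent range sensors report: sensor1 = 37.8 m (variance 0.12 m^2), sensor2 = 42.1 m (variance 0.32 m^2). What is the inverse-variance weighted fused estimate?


w1 = (1/var1) / (1/var1 + 1/var2)
   = 8.3333 / (8.3333 + 3.125) = 0.7273
w2 = 1 - w1 = 0.2727
fused = w1*s1 + w2*s2 = 27.4909 + 11.4818
= 38.9727 m


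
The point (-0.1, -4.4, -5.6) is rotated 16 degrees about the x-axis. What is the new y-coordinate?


Rotation about x-axis: y' = y*cos(theta) - z*sin(theta)
= -4.4 * 0.9613 - -5.6 * 0.2756
= -2.686


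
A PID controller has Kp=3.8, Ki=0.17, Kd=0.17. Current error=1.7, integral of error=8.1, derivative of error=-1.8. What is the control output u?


u = Kp*e + Ki*int(e) + Kd*de/dt
= 3.8*1.7 + 0.17*8.1 + 0.17*(-1.8)
= 6.46 + 1.377 + -0.306
= 7.531


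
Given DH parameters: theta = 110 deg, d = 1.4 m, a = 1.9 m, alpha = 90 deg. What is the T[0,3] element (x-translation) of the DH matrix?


T[0,3] = a * cos(theta)
= 1.9 * cos(110 deg)
= 1.9 * -0.342
= -0.6498


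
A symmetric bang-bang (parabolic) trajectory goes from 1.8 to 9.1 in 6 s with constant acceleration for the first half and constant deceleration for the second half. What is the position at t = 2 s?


Symmetric rest-to-rest: each phase covers (pf-p0)/2 in time T/2. 0.5*a*(T/2)^2 = (pf-p0)/2 => a = 4*(pf-p0)/T^2
a = 4*(9.1-1.8)/6^2 = 0.8111
t = 2 is in the acceleration phase (t <= T/2).
p = p0 + 0.5*a*t^2 = 1.8 + 0.5*0.8111*2^2
= 3.4222


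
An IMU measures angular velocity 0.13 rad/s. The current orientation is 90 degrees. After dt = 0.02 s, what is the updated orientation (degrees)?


delta_theta = w * dt = 0.13 * 0.02 = 0.0026 rad
= 0.149 deg
theta_new = 90 + 0.149 = 90.149 deg


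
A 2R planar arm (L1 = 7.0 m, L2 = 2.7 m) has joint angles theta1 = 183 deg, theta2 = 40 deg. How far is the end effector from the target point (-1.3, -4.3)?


End effector via forward kinematics:
x = L1*cos(t1) + L2*cos(t1+t2) = -8.9651
y = L1*sin(t1) + L2*sin(t1+t2) = -2.2077
Distance to target:
d = sqrt((-1.3 - -8.9651)^2 + (-4.3 - -2.2077)^2)
= sqrt(58.7532 + 4.3775)
= 7.9455 m


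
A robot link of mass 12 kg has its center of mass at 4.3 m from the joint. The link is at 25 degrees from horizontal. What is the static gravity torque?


tau = m*g*L*cos(angle)
= 12 * 9.81 * 4.3 * cos(25 deg)
= 12 * 9.81 * 4.3 * 0.9063
= 458.7694 Nm


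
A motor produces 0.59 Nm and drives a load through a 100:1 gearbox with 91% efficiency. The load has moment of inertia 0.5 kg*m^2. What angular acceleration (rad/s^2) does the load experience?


tau_out = tau_motor * N * eta
= 0.59 * 100 * 0.91 = 53.69 Nm
alpha = tau_out / I = 53.69 / 0.5
= 107.38 rad/s^2


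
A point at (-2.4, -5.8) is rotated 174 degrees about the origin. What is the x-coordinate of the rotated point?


x' = x*cos(theta) - y*sin(theta)
cos(174 deg) = -0.9945, sin(174 deg) = 0.1045
x' = -2.4 * -0.9945 - -5.8 * 0.1045
= 2.3869 - -0.6063
= 2.9931


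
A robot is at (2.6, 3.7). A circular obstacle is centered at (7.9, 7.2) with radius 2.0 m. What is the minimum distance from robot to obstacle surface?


center_dist = sqrt((2.6-7.9)^2 + (3.7-7.2)^2)
= sqrt(28.09 + 12.25)
= 6.3514
min_dist = center_dist - radius = 6.3514 - 2.0 = 4.3514 m


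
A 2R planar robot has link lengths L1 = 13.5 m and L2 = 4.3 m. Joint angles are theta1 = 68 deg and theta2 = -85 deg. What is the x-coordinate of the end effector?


Convert angles to radians: theta1 = 1.1868, theta2 = -1.4835
x = L1*cos(theta1) + L2*cos(theta1+theta2)
x = 5.0572 + 4.1121
x = 9.1693


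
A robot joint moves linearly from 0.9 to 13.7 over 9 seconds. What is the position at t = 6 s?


s = t/T = 6/9 = 0.6667
p(t) = p0 + (pf-p0)*s
= 0.9 + (13.7 - 0.9) * 0.6667
= 9.4333


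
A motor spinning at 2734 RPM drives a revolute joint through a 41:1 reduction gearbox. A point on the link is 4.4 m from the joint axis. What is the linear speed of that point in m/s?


omega_motor = 2734 * 2*pi/60 = 286.3038 rad/s
omega_joint = omega_motor / 41 = 6.983 rad/s
v = omega_joint * r = 6.983 * 4.4
= 30.7253 m/s


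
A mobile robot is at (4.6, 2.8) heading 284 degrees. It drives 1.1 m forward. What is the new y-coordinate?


y_new = y0 + d*sin(theta)
= 2.8 + 1.1*sin(284)
= 2.8 + -1.0673
= 1.7327


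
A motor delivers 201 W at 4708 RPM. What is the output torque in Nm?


omega = 4708 * 2*pi/60 = 493.0206 rad/s
tau = P / omega = 201 / 493.0206
= 0.4077 Nm


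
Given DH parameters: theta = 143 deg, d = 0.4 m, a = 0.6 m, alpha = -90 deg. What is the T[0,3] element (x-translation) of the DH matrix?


T[0,3] = a * cos(theta)
= 0.6 * cos(143 deg)
= 0.6 * -0.7986
= -0.4792


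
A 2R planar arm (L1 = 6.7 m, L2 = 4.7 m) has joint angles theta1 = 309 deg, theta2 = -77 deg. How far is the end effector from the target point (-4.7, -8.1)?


End effector via forward kinematics:
x = L1*cos(t1) + L2*cos(t1+t2) = 1.3228
y = L1*sin(t1) + L2*sin(t1+t2) = -8.9105
Distance to target:
d = sqrt((-4.7 - 1.3228)^2 + (-8.1 - -8.9105)^2)
= sqrt(36.2746 + 0.657)
= 6.0771 m


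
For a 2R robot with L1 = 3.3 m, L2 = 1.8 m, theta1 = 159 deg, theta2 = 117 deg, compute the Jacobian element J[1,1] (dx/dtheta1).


J[1,1] = -L1*sin(t1) - L2*sin(t1+t2)
= -3.3*sin(159) - 1.8*sin(276)
= 0.6075


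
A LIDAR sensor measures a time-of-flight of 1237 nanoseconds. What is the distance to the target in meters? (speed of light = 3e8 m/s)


tof = 1237 ns = 1.237e-06 s
dist = c * tof / 2
= 3e8 * 1.237e-06 / 2
= 185.55 m


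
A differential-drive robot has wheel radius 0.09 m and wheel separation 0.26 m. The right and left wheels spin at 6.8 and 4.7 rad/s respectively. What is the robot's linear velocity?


vR = r*wR = 0.09*6.8 = 0.612 m/s
vL = r*wL = 0.09*4.7 = 0.423 m/s
v = (vR+vL)/2 = 0.5175 m/s
omega = (vR-vL)/L = 0.7269 rad/s
linear velocity = 0.5175 m/s


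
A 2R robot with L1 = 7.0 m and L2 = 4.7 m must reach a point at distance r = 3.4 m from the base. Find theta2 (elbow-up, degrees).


cos(theta2) = (r^2 - L1^2 - L2^2) / (2*L1*L2)
cos(theta2) = (11.56 - 49.0 - 22.09) / 65.8
cos(theta2) = -0.904711
theta2 = 154.7844 degrees


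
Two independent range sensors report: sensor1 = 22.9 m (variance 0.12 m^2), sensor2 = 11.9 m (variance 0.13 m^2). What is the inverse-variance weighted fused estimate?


w1 = (1/var1) / (1/var1 + 1/var2)
   = 8.3333 / (8.3333 + 7.6923) = 0.52
w2 = 1 - w1 = 0.48
fused = w1*s1 + w2*s2 = 11.908 + 5.712
= 17.62 m


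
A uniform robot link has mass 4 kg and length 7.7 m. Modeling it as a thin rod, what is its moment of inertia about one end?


I = (1/3) * m * L^2
= (1/3) * 4 * 7.7^2
= 0.333333 * 4 * 59.29
= 79.0533 kg*m^2


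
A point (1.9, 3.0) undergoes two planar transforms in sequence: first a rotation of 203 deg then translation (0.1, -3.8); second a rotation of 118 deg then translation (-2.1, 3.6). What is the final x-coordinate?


After transform 1:
x1 = cos(203)*1.9 - sin(203)*3.0 + 0.1 = -0.4768
y1 = sin(203)*1.9 + cos(203)*3.0 + -3.8 = -7.3039
After transform 2:
x2 = cos(118)*-0.4768 - sin(118)*-7.3039 + -2.1
= 4.5728


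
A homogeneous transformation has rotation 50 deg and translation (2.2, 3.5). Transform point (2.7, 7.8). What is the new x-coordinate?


x' = cos(theta)*px - sin(theta)*py + tx
= 0.6428*2.7 - 0.766*7.8 + 2.2
= -2.0396


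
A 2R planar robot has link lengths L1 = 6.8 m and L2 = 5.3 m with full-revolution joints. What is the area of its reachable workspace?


r_max = L1 + L2 = 12.1 m
r_min = |L1 - L2| = 1.5 m
Area = pi*(r_max^2 - r_min^2)
= pi*(146.41 - 2.25)
= pi * 144.16
= 452.892 m^2


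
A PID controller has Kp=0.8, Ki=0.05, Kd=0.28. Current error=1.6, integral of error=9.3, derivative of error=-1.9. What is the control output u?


u = Kp*e + Ki*int(e) + Kd*de/dt
= 0.8*1.6 + 0.05*9.3 + 0.28*(-1.9)
= 1.28 + 0.465 + -0.532
= 1.213


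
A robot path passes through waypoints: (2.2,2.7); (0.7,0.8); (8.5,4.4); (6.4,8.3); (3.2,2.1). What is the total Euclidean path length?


Segment lengths:
  seg1 = sqrt((-1.5)^2 + (-1.9)^2) = 2.4207
  seg2 = sqrt((7.8)^2 + (3.6)^2) = 8.5907
  seg3 = sqrt((-2.1)^2 + (3.9)^2) = 4.4294
  seg4 = sqrt((-3.2)^2 + (-6.2)^2) = 6.9771
Total = 22.418


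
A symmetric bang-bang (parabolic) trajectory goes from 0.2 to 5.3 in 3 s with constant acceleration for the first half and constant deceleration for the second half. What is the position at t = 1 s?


Symmetric rest-to-rest: each phase covers (pf-p0)/2 in time T/2. 0.5*a*(T/2)^2 = (pf-p0)/2 => a = 4*(pf-p0)/T^2
a = 4*(5.3-0.2)/3^2 = 2.2667
t = 1 is in the acceleration phase (t <= T/2).
p = p0 + 0.5*a*t^2 = 0.2 + 0.5*2.2667*1^2
= 1.3333


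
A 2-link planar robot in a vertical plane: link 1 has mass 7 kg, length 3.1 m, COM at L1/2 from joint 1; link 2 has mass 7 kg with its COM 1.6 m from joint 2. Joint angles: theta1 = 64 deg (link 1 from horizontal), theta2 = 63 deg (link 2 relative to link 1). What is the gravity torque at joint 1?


Horizontal distance from joint 1 to link-1 COM:
  x_c1 = (L1/2)*cos(t1) = 1.55 * 0.4384 = 0.6795 m
Horizontal distance from joint 1 to link-2 COM:
  x_c2 = L1*cos(t1) + Lc2*cos(t1+t2)
       = 3.1*0.4384 + 1.6*-0.6018 = 0.396 m
tau1 = m1*g*x_c1 + m2*g*x_c2
     = 7*9.81*0.6795 + 7*9.81*0.396
     = 46.6596 + 27.1965
     = 73.8561 Nm


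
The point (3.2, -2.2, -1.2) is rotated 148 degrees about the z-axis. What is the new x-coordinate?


Rotation about z-axis: x' = x*cos(theta) - y*sin(theta)
= 3.2 * -0.848 - -2.2 * 0.5299
= -1.5479


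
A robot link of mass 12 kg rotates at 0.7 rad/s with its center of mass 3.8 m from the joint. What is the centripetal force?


F = m * omega^2 * r
= 12 * 0.7^2 * 3.8
= 12 * 0.49 * 3.8
= 22.344 N


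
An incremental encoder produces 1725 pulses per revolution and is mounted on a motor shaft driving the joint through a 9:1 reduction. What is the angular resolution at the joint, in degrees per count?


counts per rev = 1725
effective counts at joint = 1725 * 9 = 15525
resolution = 360 / 15525
= 0.0232 deg/count


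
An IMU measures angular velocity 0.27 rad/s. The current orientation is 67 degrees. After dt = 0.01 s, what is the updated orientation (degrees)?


delta_theta = w * dt = 0.27 * 0.01 = 0.0027 rad
= 0.1547 deg
theta_new = 67 + 0.1547 = 67.1547 deg


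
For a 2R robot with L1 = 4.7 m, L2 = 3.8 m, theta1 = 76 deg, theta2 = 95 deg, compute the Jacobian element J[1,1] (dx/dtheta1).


J[1,1] = -L1*sin(t1) - L2*sin(t1+t2)
= -4.7*sin(76) - 3.8*sin(171)
= -5.1548


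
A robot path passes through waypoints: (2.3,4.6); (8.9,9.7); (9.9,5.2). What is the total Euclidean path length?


Segment lengths:
  seg1 = sqrt((6.6)^2 + (5.1)^2) = 8.3409
  seg2 = sqrt((1.0)^2 + (-4.5)^2) = 4.6098
Total = 12.9506


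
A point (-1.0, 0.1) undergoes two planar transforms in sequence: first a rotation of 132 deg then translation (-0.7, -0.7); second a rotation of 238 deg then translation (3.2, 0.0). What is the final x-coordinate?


After transform 1:
x1 = cos(132)*-1.0 - sin(132)*0.1 + -0.7 = -0.1052
y1 = sin(132)*-1.0 + cos(132)*0.1 + -0.7 = -1.5101
After transform 2:
x2 = cos(238)*-0.1052 - sin(238)*-1.5101 + 3.2
= 1.9751


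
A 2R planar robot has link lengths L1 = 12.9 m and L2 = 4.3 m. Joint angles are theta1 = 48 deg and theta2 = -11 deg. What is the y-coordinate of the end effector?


Convert angles to radians: theta1 = 0.8378, theta2 = -0.192
y = L1*sin(theta1) + L2*sin(theta1+theta2)
y = 9.5866 + 2.5878
y = 12.1744


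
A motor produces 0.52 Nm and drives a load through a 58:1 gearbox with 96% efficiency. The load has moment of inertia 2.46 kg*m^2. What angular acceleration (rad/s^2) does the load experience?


tau_out = tau_motor * N * eta
= 0.52 * 58 * 0.96 = 28.9536 Nm
alpha = tau_out / I = 28.9536 / 2.46
= 11.7698 rad/s^2


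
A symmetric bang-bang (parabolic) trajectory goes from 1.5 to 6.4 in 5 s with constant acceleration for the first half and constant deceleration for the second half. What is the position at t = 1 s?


Symmetric rest-to-rest: each phase covers (pf-p0)/2 in time T/2. 0.5*a*(T/2)^2 = (pf-p0)/2 => a = 4*(pf-p0)/T^2
a = 4*(6.4-1.5)/5^2 = 0.784
t = 1 is in the acceleration phase (t <= T/2).
p = p0 + 0.5*a*t^2 = 1.5 + 0.5*0.784*1^2
= 1.892


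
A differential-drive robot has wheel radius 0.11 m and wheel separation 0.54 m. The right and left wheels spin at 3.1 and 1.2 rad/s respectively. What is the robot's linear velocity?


vR = r*wR = 0.11*3.1 = 0.341 m/s
vL = r*wL = 0.11*1.2 = 0.132 m/s
v = (vR+vL)/2 = 0.2365 m/s
omega = (vR-vL)/L = 0.387 rad/s
linear velocity = 0.2365 m/s


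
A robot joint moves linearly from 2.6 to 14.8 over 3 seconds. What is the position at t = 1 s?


s = t/T = 1/3 = 0.3333
p(t) = p0 + (pf-p0)*s
= 2.6 + (14.8 - 2.6) * 0.3333
= 6.6667


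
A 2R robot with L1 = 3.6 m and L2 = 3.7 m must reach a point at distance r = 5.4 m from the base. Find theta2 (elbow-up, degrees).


cos(theta2) = (r^2 - L1^2 - L2^2) / (2*L1*L2)
cos(theta2) = (29.16 - 12.96 - 13.69) / 26.64
cos(theta2) = 0.094219
theta2 = 84.5936 degrees


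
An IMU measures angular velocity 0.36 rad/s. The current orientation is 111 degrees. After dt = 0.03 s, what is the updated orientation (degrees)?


delta_theta = w * dt = 0.36 * 0.03 = 0.0108 rad
= 0.6188 deg
theta_new = 111 + 0.6188 = 111.6188 deg


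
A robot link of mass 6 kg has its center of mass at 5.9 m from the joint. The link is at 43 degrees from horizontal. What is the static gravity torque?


tau = m*g*L*cos(angle)
= 6 * 9.81 * 5.9 * cos(43 deg)
= 6 * 9.81 * 5.9 * 0.7314
= 253.9801 Nm


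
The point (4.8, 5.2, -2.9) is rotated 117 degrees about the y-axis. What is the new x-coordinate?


Rotation about y-axis: x' = x*cos(theta) + z*sin(theta)
= 4.8 * -0.454 + -2.9 * 0.891
= -4.7631


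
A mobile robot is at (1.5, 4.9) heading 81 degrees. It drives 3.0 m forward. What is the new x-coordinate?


x_new = x0 + d*cos(theta)
= 1.5 + 3.0*cos(81)
= 1.5 + 0.4693
= 1.9693


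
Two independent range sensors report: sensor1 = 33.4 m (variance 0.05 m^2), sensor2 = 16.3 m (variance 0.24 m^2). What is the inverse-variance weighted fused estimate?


w1 = (1/var1) / (1/var1 + 1/var2)
   = 20.0 / (20.0 + 4.1667) = 0.8276
w2 = 1 - w1 = 0.1724
fused = w1*s1 + w2*s2 = 27.6414 + 2.8103
= 30.4517 m


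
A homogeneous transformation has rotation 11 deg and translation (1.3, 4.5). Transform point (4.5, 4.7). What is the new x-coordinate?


x' = cos(theta)*px - sin(theta)*py + tx
= 0.9816*4.5 - 0.1908*4.7 + 1.3
= 4.8205


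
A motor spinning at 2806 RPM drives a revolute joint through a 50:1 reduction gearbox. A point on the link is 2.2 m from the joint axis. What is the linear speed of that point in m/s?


omega_motor = 2806 * 2*pi/60 = 293.8436 rad/s
omega_joint = omega_motor / 50 = 5.8769 rad/s
v = omega_joint * r = 5.8769 * 2.2
= 12.9291 m/s


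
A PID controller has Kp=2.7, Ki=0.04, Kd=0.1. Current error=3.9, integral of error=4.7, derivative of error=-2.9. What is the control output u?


u = Kp*e + Ki*int(e) + Kd*de/dt
= 2.7*3.9 + 0.04*4.7 + 0.1*(-2.9)
= 10.53 + 0.188 + -0.29
= 10.428


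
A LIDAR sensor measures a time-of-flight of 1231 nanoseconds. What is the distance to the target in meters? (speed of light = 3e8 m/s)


tof = 1231 ns = 1.231e-06 s
dist = c * tof / 2
= 3e8 * 1.231e-06 / 2
= 184.65 m


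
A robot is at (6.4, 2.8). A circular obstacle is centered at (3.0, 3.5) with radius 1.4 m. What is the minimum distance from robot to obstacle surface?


center_dist = sqrt((6.4-3.0)^2 + (2.8-3.5)^2)
= sqrt(11.56 + 0.49)
= 3.4713
min_dist = center_dist - radius = 3.4713 - 1.4 = 2.0713 m


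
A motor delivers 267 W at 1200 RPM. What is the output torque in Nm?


omega = 1200 * 2*pi/60 = 125.6637 rad/s
tau = P / omega = 267 / 125.6637
= 2.1247 Nm


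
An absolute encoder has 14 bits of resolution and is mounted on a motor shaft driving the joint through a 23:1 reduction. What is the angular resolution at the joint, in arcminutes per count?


counts = 2^14 = 16384
effective counts at joint = 16384 * 23 = 376832
resolution = 360*60 / 376832
= 0.0573 arcmin/count


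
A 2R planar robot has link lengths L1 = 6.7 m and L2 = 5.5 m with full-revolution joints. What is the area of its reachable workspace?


r_max = L1 + L2 = 12.2 m
r_min = |L1 - L2| = 1.2 m
Area = pi*(r_max^2 - r_min^2)
= pi*(148.84 - 1.44)
= pi * 147.4
= 463.0708 m^2


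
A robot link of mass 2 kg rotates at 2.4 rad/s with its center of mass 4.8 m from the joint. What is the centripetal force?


F = m * omega^2 * r
= 2 * 2.4^2 * 4.8
= 2 * 5.76 * 4.8
= 55.296 N


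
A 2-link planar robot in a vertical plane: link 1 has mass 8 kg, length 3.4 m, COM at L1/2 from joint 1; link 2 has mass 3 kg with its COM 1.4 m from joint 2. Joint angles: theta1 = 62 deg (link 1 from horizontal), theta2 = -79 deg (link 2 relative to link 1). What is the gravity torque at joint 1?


Horizontal distance from joint 1 to link-1 COM:
  x_c1 = (L1/2)*cos(t1) = 1.7 * 0.4695 = 0.7981 m
Horizontal distance from joint 1 to link-2 COM:
  x_c2 = L1*cos(t1) + Lc2*cos(t1+t2)
       = 3.4*0.4695 + 1.4*0.9563 = 2.935 m
tau1 = m1*g*x_c1 + m2*g*x_c2
     = 8*9.81*0.7981 + 3*9.81*2.935
     = 62.635 + 86.3779
     = 149.013 Nm


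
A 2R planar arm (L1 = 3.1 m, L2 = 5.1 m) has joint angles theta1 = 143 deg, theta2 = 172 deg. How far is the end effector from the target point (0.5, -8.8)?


End effector via forward kinematics:
x = L1*cos(t1) + L2*cos(t1+t2) = 1.1305
y = L1*sin(t1) + L2*sin(t1+t2) = -1.7406
Distance to target:
d = sqrt((0.5 - 1.1305)^2 + (-8.8 - -1.7406)^2)
= sqrt(0.3975 + 49.8349)
= 7.0875 m


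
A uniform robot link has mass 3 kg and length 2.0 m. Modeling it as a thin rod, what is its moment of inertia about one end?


I = (1/3) * m * L^2
= (1/3) * 3 * 2.0^2
= 0.333333 * 3 * 4.0
= 4.0 kg*m^2


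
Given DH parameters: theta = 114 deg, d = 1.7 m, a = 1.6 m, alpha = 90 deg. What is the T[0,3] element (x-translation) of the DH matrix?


T[0,3] = a * cos(theta)
= 1.6 * cos(114 deg)
= 1.6 * -0.4067
= -0.6508


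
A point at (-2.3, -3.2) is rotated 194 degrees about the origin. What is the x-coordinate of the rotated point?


x' = x*cos(theta) - y*sin(theta)
cos(194 deg) = -0.9703, sin(194 deg) = -0.2419
x' = -2.3 * -0.9703 - -3.2 * -0.2419
= 2.2317 - 0.7742
= 1.4575


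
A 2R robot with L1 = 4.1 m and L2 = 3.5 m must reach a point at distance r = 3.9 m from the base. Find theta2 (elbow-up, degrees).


cos(theta2) = (r^2 - L1^2 - L2^2) / (2*L1*L2)
cos(theta2) = (15.21 - 16.81 - 12.25) / 28.7
cos(theta2) = -0.482578
theta2 = 118.8539 degrees


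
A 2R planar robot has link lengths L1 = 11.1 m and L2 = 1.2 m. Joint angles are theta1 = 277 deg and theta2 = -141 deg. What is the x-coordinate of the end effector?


Convert angles to radians: theta1 = 4.8346, theta2 = -2.4609
x = L1*cos(theta1) + L2*cos(theta1+theta2)
x = 1.3527 + -0.8632
x = 0.4895


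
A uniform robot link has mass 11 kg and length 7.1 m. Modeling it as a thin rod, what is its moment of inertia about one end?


I = (1/3) * m * L^2
= (1/3) * 11 * 7.1^2
= 0.333333 * 11 * 50.41
= 184.8367 kg*m^2


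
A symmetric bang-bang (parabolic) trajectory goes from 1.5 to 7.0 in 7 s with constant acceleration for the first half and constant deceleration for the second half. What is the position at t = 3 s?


Symmetric rest-to-rest: each phase covers (pf-p0)/2 in time T/2. 0.5*a*(T/2)^2 = (pf-p0)/2 => a = 4*(pf-p0)/T^2
a = 4*(7.0-1.5)/7^2 = 0.449
t = 3 is in the acceleration phase (t <= T/2).
p = p0 + 0.5*a*t^2 = 1.5 + 0.5*0.449*3^2
= 3.5204


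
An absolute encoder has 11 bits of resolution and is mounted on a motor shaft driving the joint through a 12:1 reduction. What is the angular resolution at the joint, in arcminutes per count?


counts = 2^11 = 2048
effective counts at joint = 2048 * 12 = 24576
resolution = 360*60 / 24576
= 0.8789 arcmin/count


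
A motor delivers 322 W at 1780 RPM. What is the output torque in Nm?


omega = 1780 * 2*pi/60 = 186.4012 rad/s
tau = P / omega = 322 / 186.4012
= 1.7275 Nm


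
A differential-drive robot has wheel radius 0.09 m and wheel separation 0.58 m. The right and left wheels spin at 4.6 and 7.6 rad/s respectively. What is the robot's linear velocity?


vR = r*wR = 0.09*4.6 = 0.414 m/s
vL = r*wL = 0.09*7.6 = 0.684 m/s
v = (vR+vL)/2 = 0.549 m/s
omega = (vR-vL)/L = -0.4655 rad/s
linear velocity = 0.549 m/s


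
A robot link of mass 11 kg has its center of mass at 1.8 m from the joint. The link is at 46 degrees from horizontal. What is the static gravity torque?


tau = m*g*L*cos(angle)
= 11 * 9.81 * 1.8 * cos(46 deg)
= 11 * 9.81 * 1.8 * 0.6947
= 134.9291 Nm


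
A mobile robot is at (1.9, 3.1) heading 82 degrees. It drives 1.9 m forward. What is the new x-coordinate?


x_new = x0 + d*cos(theta)
= 1.9 + 1.9*cos(82)
= 1.9 + 0.2644
= 2.1644


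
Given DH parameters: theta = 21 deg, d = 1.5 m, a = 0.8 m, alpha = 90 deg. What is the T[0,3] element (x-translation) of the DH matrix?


T[0,3] = a * cos(theta)
= 0.8 * cos(21 deg)
= 0.8 * 0.9336
= 0.7469


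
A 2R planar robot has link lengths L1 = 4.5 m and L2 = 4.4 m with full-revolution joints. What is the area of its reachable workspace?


r_max = L1 + L2 = 8.9 m
r_min = |L1 - L2| = 0.1 m
Area = pi*(r_max^2 - r_min^2)
= pi*(79.21 - 0.01)
= pi * 79.2
= 248.8141 m^2


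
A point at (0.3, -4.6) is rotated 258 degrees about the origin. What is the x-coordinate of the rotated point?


x' = x*cos(theta) - y*sin(theta)
cos(258 deg) = -0.2079, sin(258 deg) = -0.9781
x' = 0.3 * -0.2079 - -4.6 * -0.9781
= -0.0624 - 4.4995
= -4.5619


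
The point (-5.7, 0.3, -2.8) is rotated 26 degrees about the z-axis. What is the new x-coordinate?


Rotation about z-axis: x' = x*cos(theta) - y*sin(theta)
= -5.7 * 0.8988 - 0.3 * 0.4384
= -5.2546


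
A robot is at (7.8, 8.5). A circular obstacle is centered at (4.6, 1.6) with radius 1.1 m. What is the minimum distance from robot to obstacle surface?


center_dist = sqrt((7.8-4.6)^2 + (8.5-1.6)^2)
= sqrt(10.24 + 47.61)
= 7.6059
min_dist = center_dist - radius = 7.6059 - 1.1 = 6.5059 m


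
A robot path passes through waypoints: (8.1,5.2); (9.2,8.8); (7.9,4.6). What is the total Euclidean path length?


Segment lengths:
  seg1 = sqrt((1.1)^2 + (3.6)^2) = 3.7643
  seg2 = sqrt((-1.3)^2 + (-4.2)^2) = 4.3966
Total = 8.1609


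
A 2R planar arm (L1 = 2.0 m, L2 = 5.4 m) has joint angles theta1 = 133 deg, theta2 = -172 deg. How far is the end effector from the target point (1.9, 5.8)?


End effector via forward kinematics:
x = L1*cos(t1) + L2*cos(t1+t2) = 2.8326
y = L1*sin(t1) + L2*sin(t1+t2) = -1.9356
Distance to target:
d = sqrt((1.9 - 2.8326)^2 + (5.8 - -1.9356)^2)
= sqrt(0.8697 + 59.8399)
= 7.7916 m


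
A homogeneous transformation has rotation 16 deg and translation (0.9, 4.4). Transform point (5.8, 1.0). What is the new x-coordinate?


x' = cos(theta)*px - sin(theta)*py + tx
= 0.9613*5.8 - 0.2756*1.0 + 0.9
= 6.1997


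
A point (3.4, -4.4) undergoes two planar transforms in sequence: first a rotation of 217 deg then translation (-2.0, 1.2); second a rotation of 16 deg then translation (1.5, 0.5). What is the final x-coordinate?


After transform 1:
x1 = cos(217)*3.4 - sin(217)*-4.4 + -2.0 = -7.3633
y1 = sin(217)*3.4 + cos(217)*-4.4 + 1.2 = 2.6678
After transform 2:
x2 = cos(16)*-7.3633 - sin(16)*2.6678 + 1.5
= -6.3135


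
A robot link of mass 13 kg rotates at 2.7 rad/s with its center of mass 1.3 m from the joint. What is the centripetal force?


F = m * omega^2 * r
= 13 * 2.7^2 * 1.3
= 13 * 7.29 * 1.3
= 123.201 N


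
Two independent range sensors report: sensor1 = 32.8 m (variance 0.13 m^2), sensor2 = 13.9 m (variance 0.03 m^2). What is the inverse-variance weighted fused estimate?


w1 = (1/var1) / (1/var1 + 1/var2)
   = 7.6923 / (7.6923 + 33.3333) = 0.1875
w2 = 1 - w1 = 0.8125
fused = w1*s1 + w2*s2 = 6.15 + 11.2938
= 17.4438 m


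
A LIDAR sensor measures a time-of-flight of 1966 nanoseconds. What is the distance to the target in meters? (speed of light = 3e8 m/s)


tof = 1966 ns = 1.966e-06 s
dist = c * tof / 2
= 3e8 * 1.966e-06 / 2
= 294.9 m


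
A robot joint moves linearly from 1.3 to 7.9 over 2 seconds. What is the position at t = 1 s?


s = t/T = 1/2 = 0.5
p(t) = p0 + (pf-p0)*s
= 1.3 + (7.9 - 1.3) * 0.5
= 4.6


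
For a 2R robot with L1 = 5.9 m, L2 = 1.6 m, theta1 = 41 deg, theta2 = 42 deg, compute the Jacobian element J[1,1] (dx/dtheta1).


J[1,1] = -L1*sin(t1) - L2*sin(t1+t2)
= -5.9*sin(41) - 1.6*sin(83)
= -5.4588


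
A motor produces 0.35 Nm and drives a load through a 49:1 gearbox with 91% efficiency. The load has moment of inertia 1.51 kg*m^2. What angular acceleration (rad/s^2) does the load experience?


tau_out = tau_motor * N * eta
= 0.35 * 49 * 0.91 = 15.6065 Nm
alpha = tau_out / I = 15.6065 / 1.51
= 10.3354 rad/s^2


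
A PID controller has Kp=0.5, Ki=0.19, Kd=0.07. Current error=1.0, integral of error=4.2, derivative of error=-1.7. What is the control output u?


u = Kp*e + Ki*int(e) + Kd*de/dt
= 0.5*1.0 + 0.19*4.2 + 0.07*(-1.7)
= 0.5 + 0.798 + -0.119
= 1.179


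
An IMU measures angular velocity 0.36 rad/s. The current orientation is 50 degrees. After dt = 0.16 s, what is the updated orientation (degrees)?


delta_theta = w * dt = 0.36 * 0.16 = 0.0576 rad
= 3.3002 deg
theta_new = 50 + 3.3002 = 53.3002 deg


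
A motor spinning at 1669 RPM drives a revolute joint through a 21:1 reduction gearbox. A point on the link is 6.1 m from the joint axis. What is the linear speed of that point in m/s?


omega_motor = 1669 * 2*pi/60 = 174.7773 rad/s
omega_joint = omega_motor / 21 = 8.3227 rad/s
v = omega_joint * r = 8.3227 * 6.1
= 50.7686 m/s


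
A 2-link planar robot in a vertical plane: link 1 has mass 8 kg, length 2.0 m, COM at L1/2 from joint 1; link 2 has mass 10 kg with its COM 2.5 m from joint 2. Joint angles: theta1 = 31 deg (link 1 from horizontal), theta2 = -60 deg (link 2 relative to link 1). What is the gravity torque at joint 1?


Horizontal distance from joint 1 to link-1 COM:
  x_c1 = (L1/2)*cos(t1) = 1.0 * 0.8572 = 0.8572 m
Horizontal distance from joint 1 to link-2 COM:
  x_c2 = L1*cos(t1) + Lc2*cos(t1+t2)
       = 2.0*0.8572 + 2.5*0.8746 = 3.9009 m
tau1 = m1*g*x_c1 + m2*g*x_c2
     = 8*9.81*0.8572 + 10*9.81*3.9009
     = 67.2705 + 382.6767
     = 449.9472 Nm


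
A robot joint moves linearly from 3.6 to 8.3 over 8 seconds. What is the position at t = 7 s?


s = t/T = 7/8 = 0.875
p(t) = p0 + (pf-p0)*s
= 3.6 + (8.3 - 3.6) * 0.875
= 7.7125


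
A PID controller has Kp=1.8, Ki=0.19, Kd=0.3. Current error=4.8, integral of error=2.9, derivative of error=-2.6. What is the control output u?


u = Kp*e + Ki*int(e) + Kd*de/dt
= 1.8*4.8 + 0.19*2.9 + 0.3*(-2.6)
= 8.64 + 0.551 + -0.78
= 8.411


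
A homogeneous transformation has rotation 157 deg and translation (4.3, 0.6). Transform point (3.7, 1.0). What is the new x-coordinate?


x' = cos(theta)*px - sin(theta)*py + tx
= -0.9205*3.7 - 0.3907*1.0 + 4.3
= 0.5034


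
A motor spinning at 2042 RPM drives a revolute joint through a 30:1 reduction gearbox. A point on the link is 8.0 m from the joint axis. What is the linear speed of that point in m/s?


omega_motor = 2042 * 2*pi/60 = 213.8377 rad/s
omega_joint = omega_motor / 30 = 7.1279 rad/s
v = omega_joint * r = 7.1279 * 8.0
= 57.0234 m/s


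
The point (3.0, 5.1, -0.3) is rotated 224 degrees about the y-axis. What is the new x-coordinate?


Rotation about y-axis: x' = x*cos(theta) + z*sin(theta)
= 3.0 * -0.7193 + -0.3 * -0.6947
= -1.9496


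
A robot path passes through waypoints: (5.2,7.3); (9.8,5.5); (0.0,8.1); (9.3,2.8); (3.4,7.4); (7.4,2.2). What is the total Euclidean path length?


Segment lengths:
  seg1 = sqrt((4.6)^2 + (-1.8)^2) = 4.9396
  seg2 = sqrt((-9.8)^2 + (2.6)^2) = 10.139
  seg3 = sqrt((9.3)^2 + (-5.3)^2) = 10.7042
  seg4 = sqrt((-5.9)^2 + (4.6)^2) = 7.4813
  seg5 = sqrt((4.0)^2 + (-5.2)^2) = 6.5605
Total = 39.8247


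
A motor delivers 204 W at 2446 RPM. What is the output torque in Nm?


omega = 2446 * 2*pi/60 = 256.1445 rad/s
tau = P / omega = 204 / 256.1445
= 0.7964 Nm


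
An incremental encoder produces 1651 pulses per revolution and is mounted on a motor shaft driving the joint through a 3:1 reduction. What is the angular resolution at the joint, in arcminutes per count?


counts per rev = 1651
effective counts at joint = 1651 * 3 = 4953
resolution = 360*60 / 4953
= 4.361 arcmin/count


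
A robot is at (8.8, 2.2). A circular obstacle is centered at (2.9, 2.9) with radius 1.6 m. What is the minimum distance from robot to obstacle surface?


center_dist = sqrt((8.8-2.9)^2 + (2.2-2.9)^2)
= sqrt(34.81 + 0.49)
= 5.9414
min_dist = center_dist - radius = 5.9414 - 1.6 = 4.3414 m


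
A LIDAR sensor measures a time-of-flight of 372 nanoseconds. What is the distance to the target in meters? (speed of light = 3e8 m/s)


tof = 372 ns = 3.72e-07 s
dist = c * tof / 2
= 3e8 * 3.72e-07 / 2
= 55.8 m


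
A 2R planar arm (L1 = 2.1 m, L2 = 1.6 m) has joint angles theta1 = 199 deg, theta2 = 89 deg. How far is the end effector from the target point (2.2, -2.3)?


End effector via forward kinematics:
x = L1*cos(t1) + L2*cos(t1+t2) = -1.4912
y = L1*sin(t1) + L2*sin(t1+t2) = -2.2054
Distance to target:
d = sqrt((2.2 - -1.4912)^2 + (-2.3 - -2.2054)^2)
= sqrt(13.6247 + 0.009)
= 3.6924 m


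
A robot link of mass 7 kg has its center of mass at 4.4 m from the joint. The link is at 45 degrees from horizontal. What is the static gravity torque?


tau = m*g*L*cos(angle)
= 7 * 9.81 * 4.4 * cos(45 deg)
= 7 * 9.81 * 4.4 * 0.7071
= 213.6509 Nm


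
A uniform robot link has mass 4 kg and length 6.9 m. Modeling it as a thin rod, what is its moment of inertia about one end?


I = (1/3) * m * L^2
= (1/3) * 4 * 6.9^2
= 0.333333 * 4 * 47.61
= 63.48 kg*m^2


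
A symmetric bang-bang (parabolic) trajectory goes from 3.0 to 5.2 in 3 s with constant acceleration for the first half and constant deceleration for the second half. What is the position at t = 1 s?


Symmetric rest-to-rest: each phase covers (pf-p0)/2 in time T/2. 0.5*a*(T/2)^2 = (pf-p0)/2 => a = 4*(pf-p0)/T^2
a = 4*(5.2-3.0)/3^2 = 0.9778
t = 1 is in the acceleration phase (t <= T/2).
p = p0 + 0.5*a*t^2 = 3.0 + 0.5*0.9778*1^2
= 3.4889


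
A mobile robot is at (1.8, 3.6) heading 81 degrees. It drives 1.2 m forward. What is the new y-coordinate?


y_new = y0 + d*sin(theta)
= 3.6 + 1.2*sin(81)
= 3.6 + 1.1852
= 4.7852


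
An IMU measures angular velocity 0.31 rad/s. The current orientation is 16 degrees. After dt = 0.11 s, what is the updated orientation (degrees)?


delta_theta = w * dt = 0.31 * 0.11 = 0.0341 rad
= 1.9538 deg
theta_new = 16 + 1.9538 = 17.9538 deg


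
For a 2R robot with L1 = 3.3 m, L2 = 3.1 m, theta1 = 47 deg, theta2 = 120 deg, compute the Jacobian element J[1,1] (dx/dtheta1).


J[1,1] = -L1*sin(t1) - L2*sin(t1+t2)
= -3.3*sin(47) - 3.1*sin(167)
= -3.1108


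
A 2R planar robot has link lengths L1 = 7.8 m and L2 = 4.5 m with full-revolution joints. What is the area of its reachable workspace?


r_max = L1 + L2 = 12.3 m
r_min = |L1 - L2| = 3.3 m
Area = pi*(r_max^2 - r_min^2)
= pi*(151.29 - 10.89)
= pi * 140.4
= 441.0796 m^2


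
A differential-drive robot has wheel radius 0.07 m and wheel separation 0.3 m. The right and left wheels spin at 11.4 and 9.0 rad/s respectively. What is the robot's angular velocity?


vR = r*wR = 0.07*11.4 = 0.798 m/s
vL = r*wL = 0.07*9.0 = 0.63 m/s
v = (vR+vL)/2 = 0.714 m/s
omega = (vR-vL)/L = 0.56 rad/s
angular velocity = 0.56 rad/s
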